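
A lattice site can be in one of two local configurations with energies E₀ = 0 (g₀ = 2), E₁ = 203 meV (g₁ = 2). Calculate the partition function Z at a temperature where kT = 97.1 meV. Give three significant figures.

Z = 2.25

Eᵢ/kT = 0, 2.0906.
Z = Σ gᵢe^(−Eᵢ/kT) = 2·e^(−0) + 2·e^(−2.0906) = 2.0000 + 0.24723 = 2.2472.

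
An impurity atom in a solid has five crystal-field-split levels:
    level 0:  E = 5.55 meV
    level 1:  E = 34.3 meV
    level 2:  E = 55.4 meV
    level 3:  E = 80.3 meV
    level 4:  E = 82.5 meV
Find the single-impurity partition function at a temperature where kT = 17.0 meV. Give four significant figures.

Z = 0.9096

Eᵢ/kT = 0.326471, 2.01765, 3.25882, 4.72353, 4.85294.
Z = Σ e^(−Eᵢ/kT) = e^(−0.326471) + e^(−2.01765) + e^(−3.25882) + e^(−4.72353) + e^(−4.85294) = 0.721465 + 0.132968 + 0.0384337 + 0.00888376 + 0.00780540 = 0.909556.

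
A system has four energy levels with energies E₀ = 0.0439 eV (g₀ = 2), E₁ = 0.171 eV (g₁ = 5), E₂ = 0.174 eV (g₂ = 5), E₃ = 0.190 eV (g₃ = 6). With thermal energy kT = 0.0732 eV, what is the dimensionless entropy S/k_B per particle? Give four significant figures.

Eᵢ/kT = 0.599727, 2.33607, 2.37705, 2.59563.
Z = Σ gᵢe^(−Eᵢ/kT) = 2·e^(−0.599727) + 5·e^(−2.33607) + 5·e^(−2.37705) + 6·e^(−2.59563) = 1.09792 + 0.483535 + 0.464120 + 0.447593 = 2.49317.
⟨E⟩ = Σ EᵢPᵢ = 0.118998 eV.
S/k_B = ln Z + ⟨E⟩/kT = ln(2.49317) + 0.118998/0.0732 = 0.913555 + 1.62566 = 2.539.

2.539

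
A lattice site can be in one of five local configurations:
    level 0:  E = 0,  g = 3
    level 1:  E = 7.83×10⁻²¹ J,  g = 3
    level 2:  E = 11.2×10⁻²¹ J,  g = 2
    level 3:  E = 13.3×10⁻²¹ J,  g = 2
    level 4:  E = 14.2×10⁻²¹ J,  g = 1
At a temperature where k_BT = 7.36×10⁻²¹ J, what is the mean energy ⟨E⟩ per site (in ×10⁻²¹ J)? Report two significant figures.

Eᵢ/kT = 0, 1.064, 1.522, 1.807, 1.929.
Z = Σ gᵢe^(−Eᵢ/kT) = 3·e^(−0) + 3·e^(−1.064) + 2·e^(−1.522) + 2·e^(−1.807) + 1·e^(−1.929) = 3.000 + 1.035 + 0.4365 + 0.3283 + 0.1453 = 4.945.
⟨E⟩ = Σ Eᵢ gᵢe^(−Eᵢ/kT) / Z = (0·3.000 + 7.83·1.035 + 11.2·0.4365 + 13.3·0.3283 + 14.2·0.1453) / 4.945 = 3.9 ×10⁻²¹ J.

3.9 ×10⁻²¹ J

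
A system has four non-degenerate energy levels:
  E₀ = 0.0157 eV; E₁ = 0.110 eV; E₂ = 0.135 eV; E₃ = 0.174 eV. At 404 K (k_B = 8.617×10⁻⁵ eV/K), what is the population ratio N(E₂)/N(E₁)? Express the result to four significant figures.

0.4877

k_BT = 8.617×10⁻⁵ × 404 K = 0.0348127 eV.
n₂/n₁ = exp[−(E₂−E₁)/kT] = exp(−(0.025 eV)/(0.0348127 eV)) = exp(-0.718129) = 0.4877.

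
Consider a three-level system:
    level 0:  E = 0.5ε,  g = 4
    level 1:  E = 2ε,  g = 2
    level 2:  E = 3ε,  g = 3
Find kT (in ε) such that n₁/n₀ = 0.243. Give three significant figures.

n₁/n₀ = (g₁/g₀) exp[−(E₁−E₀)/kT] = 0.243.
⇒ (E₁−E₀)/kT = ln((2/4)/0.243) = ln(2.0576) = 0.72154.
kT = 1.5ε / 0.72154 = 2.08 ε.

2.08 ε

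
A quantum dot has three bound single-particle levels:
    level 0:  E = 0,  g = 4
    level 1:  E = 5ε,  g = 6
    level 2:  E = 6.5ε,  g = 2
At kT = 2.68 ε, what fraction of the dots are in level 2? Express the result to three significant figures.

0.0346

Eᵢ/kT = 0, 1.8657, 2.4254.
Z = Σ gᵢe^(−Eᵢ/kT) = 4·e^(−0) + 6·e^(−1.8657) + 2·e^(−2.4254) = 4.0000 + 0.92873 + 0.17689 = 5.1056.
P₂ = g₂ e^(−E₂/kT) / Z = 0.17689/5.1056 = 0.0346.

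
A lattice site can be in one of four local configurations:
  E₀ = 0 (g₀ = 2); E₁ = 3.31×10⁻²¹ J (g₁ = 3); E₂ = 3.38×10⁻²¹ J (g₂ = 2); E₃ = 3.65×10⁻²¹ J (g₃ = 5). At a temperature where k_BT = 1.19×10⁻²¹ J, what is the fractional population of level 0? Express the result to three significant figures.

Eᵢ/kT = 0, 2.7815, 2.8403, 3.0672.
Z = Σ gᵢe^(−Eᵢ/kT) = 2·e^(−0) + 3·e^(−2.7815) + 2·e^(−2.8403) + 5·e^(−3.0672) = 2.0000 + 0.18584 + 0.11682 + 0.23276 = 2.5354.
P₀ = g₀ e^(−E₀/kT) / Z = 2.0000/2.5354 = 0.789.

0.789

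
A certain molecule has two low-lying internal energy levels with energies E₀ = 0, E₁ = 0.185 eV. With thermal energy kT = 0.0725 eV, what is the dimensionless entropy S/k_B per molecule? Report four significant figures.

0.2596

Eᵢ/kT = 0, 2.55172.
Z = Σ e^(−Eᵢ/kT) = e^(−0) + e^(−2.55172) = 1.00000 + 0.0779475 = 1.07795.
⟨E⟩ = Σ EᵢPᵢ = 0.0133775 eV.
S/k_B = ln Z + ⟨E⟩/kT = ln(1.07795) + 0.0133775/0.0725 = 0.0750611 + 0.184517 = 0.2596.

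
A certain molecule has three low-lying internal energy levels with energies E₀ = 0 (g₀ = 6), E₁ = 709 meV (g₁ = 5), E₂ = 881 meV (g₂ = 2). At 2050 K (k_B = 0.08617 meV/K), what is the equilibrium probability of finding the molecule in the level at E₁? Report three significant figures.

k_BT = 0.08617 × 2050 K = 176.65 meV.
Eᵢ/kT = 0, 4.0136, 4.9873.
Z = Σ gᵢe^(−Eᵢ/kT) = 6·e^(−0) + 5·e^(−4.0136) + 2·e^(−4.9873) = 6.0000 + 0.090341 + 0.013648 = 6.1040.
P₁ = g₁ e^(−E₁/kT) / Z = 0.090341/6.1040 = 0.0148.

0.0148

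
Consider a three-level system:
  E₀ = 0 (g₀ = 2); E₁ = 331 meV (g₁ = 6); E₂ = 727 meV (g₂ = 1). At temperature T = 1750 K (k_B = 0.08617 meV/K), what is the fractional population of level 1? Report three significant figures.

0.250

k_BT = 0.08617 × 1750 K = 150.80 meV.
Eᵢ/kT = 0, 2.1950, 4.8210.
Z = Σ gᵢe^(−Eᵢ/kT) = 2·e^(−0) + 6·e^(−2.1950) + 1·e^(−4.8210) = 2.0000 + 0.66815 + 0.0080587 = 2.6762.
P₁ = g₁ e^(−E₁/kT) / Z = 0.66815/2.6762 = 0.250.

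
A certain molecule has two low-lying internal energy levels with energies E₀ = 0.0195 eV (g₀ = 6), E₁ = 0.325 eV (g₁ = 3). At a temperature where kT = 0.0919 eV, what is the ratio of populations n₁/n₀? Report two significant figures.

0.018

n₁/n₀ = (g₁/g₀) exp[−(E₁−E₀)/kT] = (3/6) × exp(−(0.3055 eV)/(0.0919 eV)) = (3/6) × exp(-3.324) = 0.018.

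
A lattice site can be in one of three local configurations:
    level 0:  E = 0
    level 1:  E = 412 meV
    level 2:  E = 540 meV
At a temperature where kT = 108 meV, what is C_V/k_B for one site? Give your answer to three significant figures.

0.462

Eᵢ/kT = 0, 3.8148, 5.0000.
Z = Σ e^(−Eᵢ/kT) = e^(−0) + e^(−3.8148) + e^(−5.0000) = 1.0000 + 0.022042 + 0.0067379 = 1.0288.
⟨E⟩ = 12.364 meV, ⟨E²⟩ = 5546.5 meV².
C_V/k_B = (⟨E²⟩ − ⟨E⟩²)/(kT)² = (5546.5 − 152.87)/11664 = 0.462.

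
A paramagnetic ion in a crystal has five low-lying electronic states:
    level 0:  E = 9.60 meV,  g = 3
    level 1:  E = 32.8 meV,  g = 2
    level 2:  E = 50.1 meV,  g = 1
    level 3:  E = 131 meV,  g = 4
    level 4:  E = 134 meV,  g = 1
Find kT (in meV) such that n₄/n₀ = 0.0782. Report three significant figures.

85.8 meV

n₄/n₀ = (g₄/g₀) exp[−(E₄−E₀)/kT] = 0.0782.
⇒ (E₄−E₀)/kT = ln((1/3)/0.0782) = ln(4.2626) = 1.4499.
kT = 124.40 meV / 1.4499 = 85.8 meV.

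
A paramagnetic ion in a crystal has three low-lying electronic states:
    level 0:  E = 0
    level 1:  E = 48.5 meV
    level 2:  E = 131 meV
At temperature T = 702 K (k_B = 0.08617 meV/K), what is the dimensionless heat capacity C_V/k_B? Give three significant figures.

k_BT = 0.08617 × 702 K = 60.491 meV.
Eᵢ/kT = 0, 0.80177, 2.1656.
Z = Σ e^(−Eᵢ/kT) = e^(−0) + e^(−0.80177) + e^(−2.1656) = 1.0000 + 0.44853 + 0.11468 = 1.5632.
⟨E⟩ = 23.527 meV, ⟨E²⟩ = 1933.9 meV².
C_V/k_B = (⟨E²⟩ − ⟨E⟩²)/(kT)² = (1933.9 − 553.52)/3659.2 = 0.377.

0.377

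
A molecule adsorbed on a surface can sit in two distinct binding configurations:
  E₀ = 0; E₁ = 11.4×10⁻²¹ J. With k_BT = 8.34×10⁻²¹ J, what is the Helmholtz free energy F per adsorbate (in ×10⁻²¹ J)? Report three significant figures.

-1.89 ×10⁻²¹ J

Eᵢ/kT = 0, 1.3669.
Z = Σ e^(−Eᵢ/kT) = e^(−0) + e^(−1.3669) = 1.0000 + 0.25490 = 1.2549.
F = −kT ln Z = −8.34 × ln(1.2549) = −8.34 × 0.22706 = -1.89 ×10⁻²¹ J.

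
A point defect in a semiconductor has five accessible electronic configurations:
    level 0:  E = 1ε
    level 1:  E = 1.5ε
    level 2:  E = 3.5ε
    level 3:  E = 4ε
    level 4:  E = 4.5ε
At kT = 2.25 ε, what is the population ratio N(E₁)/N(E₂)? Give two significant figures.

2.4

n₁/n₂ = exp[−(E₁−E₂)/kT] = exp(−(-2.0ε)/(2.25ε)) = exp(0.8889) = 2.4.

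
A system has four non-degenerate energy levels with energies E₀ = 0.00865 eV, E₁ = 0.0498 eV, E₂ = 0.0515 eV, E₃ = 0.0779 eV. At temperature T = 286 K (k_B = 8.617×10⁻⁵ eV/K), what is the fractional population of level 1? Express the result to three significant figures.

0.132

k_BT = 8.617×10⁻⁵ × 286 K = 0.024645 eV.
Eᵢ/kT = 0.35098, 2.0207, 2.0897, 3.1609.
Z = Σ e^(−Eᵢ/kT) = e^(−0.35098) + e^(−2.0207) + e^(−2.0897) + e^(−3.1609) = 0.70400 + 0.13256 + 0.12372 + 0.042388 = 1.0027.
P₁ = e^(−E₁/kT) / Z = 0.13256/1.0027 = 0.132.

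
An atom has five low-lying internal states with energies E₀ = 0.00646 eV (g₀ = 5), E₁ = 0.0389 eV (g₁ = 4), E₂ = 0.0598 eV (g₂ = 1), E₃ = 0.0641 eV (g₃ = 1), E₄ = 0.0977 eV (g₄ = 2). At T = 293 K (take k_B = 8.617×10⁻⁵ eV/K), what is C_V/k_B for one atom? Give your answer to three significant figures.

0.456

k_BT = 8.617×10⁻⁵ × 293 K = 0.025248 eV.
Eᵢ/kT = 0.25586, 1.5407, 2.3685, 2.5388, 3.8696.
Z = Σ gᵢe^(−Eᵢ/kT) = 5·e^(−0.25586) + 4·e^(−1.5407) + 1·e^(−2.3685) + 1·e^(−2.5388) + 2·e^(−3.8696) = 3.8713 + 0.85692 + 0.093621 + 0.078961 + 0.041733 = 4.9425.
⟨E⟩ = 0.014786 eV, ⟨E²⟩ = 0.00050902 eV².
C_V/k_B = (⟨E²⟩ − ⟨E⟩²)/(kT)² = (0.00050902 − 0.00021863)/0.00063746 = 0.456.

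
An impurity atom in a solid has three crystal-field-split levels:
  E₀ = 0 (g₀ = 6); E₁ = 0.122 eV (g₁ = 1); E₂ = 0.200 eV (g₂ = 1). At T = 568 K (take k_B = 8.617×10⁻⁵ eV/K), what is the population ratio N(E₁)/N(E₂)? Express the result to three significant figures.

4.92

k_BT = 8.617×10⁻⁵ × 568 K = 0.048945 eV.
n₁/n₂ = (g₁/g₂) exp[−(E₁−E₂)/kT] = (1/1) × exp(−(-0.078 eV)/(0.048945 eV)) = (1/1) × exp(1.5936) = 4.92.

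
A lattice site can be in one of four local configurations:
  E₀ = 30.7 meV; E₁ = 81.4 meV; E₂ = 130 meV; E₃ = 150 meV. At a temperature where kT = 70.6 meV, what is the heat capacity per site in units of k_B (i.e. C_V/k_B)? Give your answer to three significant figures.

Eᵢ/kT = 0.43484, 1.1530, 1.8414, 2.1246.
Z = Σ e^(−Eᵢ/kT) = e^(−0.43484) + e^(−1.1530) + e^(−1.8414) + e^(−2.1246) = 0.64737 + 0.31569 + 0.15860 + 0.11948 = 1.2411.
⟨E⟩ = 67.772 meV, ⟨E²⟩ = 6502.7 meV².
C_V/k_B = (⟨E²⟩ − ⟨E⟩²)/(kT)² = (6502.7 − 4593.0)/4984.4 = 0.383.

0.383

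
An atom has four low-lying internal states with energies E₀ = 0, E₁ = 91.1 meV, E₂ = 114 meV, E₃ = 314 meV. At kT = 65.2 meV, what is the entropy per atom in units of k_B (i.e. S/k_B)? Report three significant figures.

Eᵢ/kT = 0, 1.3972, 1.7485, 4.8160.
Z = Σ e^(−Eᵢ/kT) = e^(−0) + e^(−1.3972) + e^(−1.7485) + e^(−4.8160) = 1.0000 + 0.24729 + 0.17403 + 0.0080991 = 1.4294.
⟨E⟩ = Σ EᵢPᵢ = 31.419 meV.
S/k_B = ln Z + ⟨E⟩/kT = ln(1.4294) + 31.419/65.2 = 0.35725 + 0.48189 = 0.839.

0.839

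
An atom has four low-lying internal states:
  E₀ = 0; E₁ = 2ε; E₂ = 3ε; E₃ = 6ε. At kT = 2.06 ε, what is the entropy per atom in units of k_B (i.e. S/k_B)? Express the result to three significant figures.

1.03

Eᵢ/kT = 0, 0.97087, 1.4563, 2.9126.
Z = Σ e^(−Eᵢ/kT) = e^(−0) + e^(−0.97087) + e^(−1.4563) + e^(−2.9126) = 1.0000 + 0.37875 + 0.23310 + 0.054334 = 1.6662.
⟨E⟩ = Σ EᵢPᵢ = 1.0700 ε.
S/k_B = ln Z + ⟨E⟩/kT = ln(1.6662) + 1.0700/2.06 = 0.51055 + 0.51942 = 1.03.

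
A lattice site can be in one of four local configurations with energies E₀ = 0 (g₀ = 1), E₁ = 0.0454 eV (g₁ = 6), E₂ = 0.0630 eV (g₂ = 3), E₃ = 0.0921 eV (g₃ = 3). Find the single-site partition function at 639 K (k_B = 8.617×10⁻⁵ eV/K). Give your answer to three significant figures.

k_BT = 8.617×10⁻⁵ × 639 K = 0.055063 eV.
Eᵢ/kT = 0, 0.82451, 1.1441, 1.6726.
Z = Σ gᵢe^(−Eᵢ/kT) = 1·e^(−0) + 6·e^(−0.82451) + 3·e^(−1.1441) + 3·e^(−1.6726) = 1.0000 + 2.6307 + 0.95553 + 0.56327 = 5.1495.

Z = 5.15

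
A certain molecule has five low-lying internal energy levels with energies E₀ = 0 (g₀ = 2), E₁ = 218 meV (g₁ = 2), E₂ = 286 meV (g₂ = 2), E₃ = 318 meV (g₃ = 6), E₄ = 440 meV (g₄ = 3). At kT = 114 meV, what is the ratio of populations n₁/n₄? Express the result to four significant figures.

n₁/n₄ = (g₁/g₄) exp[−(E₁−E₄)/kT] = (2/3) × exp(−(-222 meV)/(114 meV)) = (2/3) × exp(1.94737) = 4.673.

4.673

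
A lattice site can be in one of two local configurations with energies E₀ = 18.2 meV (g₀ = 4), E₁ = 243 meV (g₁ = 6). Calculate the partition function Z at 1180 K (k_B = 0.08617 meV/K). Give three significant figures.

k_BT = 0.08617 × 1180 K = 101.68 meV.
Eᵢ/kT = 0.17899, 2.3899.
Z = Σ gᵢe^(−Eᵢ/kT) = 4·e^(−0.17899) + 6·e^(−2.3899) = 3.3445 + 0.54983 = 3.8943.

Z = 3.89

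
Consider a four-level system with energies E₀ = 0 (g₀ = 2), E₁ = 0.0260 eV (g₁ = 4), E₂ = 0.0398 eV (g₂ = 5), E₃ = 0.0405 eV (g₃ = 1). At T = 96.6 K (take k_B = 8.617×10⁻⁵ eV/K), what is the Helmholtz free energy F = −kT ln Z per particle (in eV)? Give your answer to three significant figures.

-0.00666 eV

k_BT = 8.617×10⁻⁵ × 96.6 K = 0.0083240 eV.
Eᵢ/kT = 0, 3.1235, 4.7814, 4.8654.
Z = Σ gᵢe^(−Eᵢ/kT) = 2·e^(−0) + 4·e^(−3.1235) + 5·e^(−4.7814) + 1·e^(−4.8654) = 2.0000 + 0.17601 + 0.041921 + 0.0077087 = 2.2256.
F = −kT ln Z = −0.0083240 × ln(2.2256) = −0.0083240 × 0.80003 = -0.00666 eV.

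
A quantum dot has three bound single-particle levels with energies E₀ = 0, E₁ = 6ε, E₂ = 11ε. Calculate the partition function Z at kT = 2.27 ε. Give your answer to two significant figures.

Z = 1.1

Eᵢ/kT = 0, 2.643, 4.846.
Z = Σ e^(−Eᵢ/kT) = e^(−0) + e^(−2.643) + e^(−4.846) = 1.000 + 0.07115 + 0.007860 = 1.079.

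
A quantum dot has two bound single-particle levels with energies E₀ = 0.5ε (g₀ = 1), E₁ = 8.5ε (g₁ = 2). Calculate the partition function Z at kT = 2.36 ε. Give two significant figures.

Z = 0.86

Eᵢ/kT = 0.2119, 3.602.
Z = Σ gᵢe^(−Eᵢ/kT) = 1·e^(−0.2119) + 2·e^(−3.602) = 0.8090 + 0.05454 = 0.8635.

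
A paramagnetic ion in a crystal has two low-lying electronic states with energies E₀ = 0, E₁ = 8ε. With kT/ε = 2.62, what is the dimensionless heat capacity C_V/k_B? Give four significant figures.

Eᵢ/kT = 0, 3.05344.
Z = Σ e^(−Eᵢ/kT) = e^(−0) + e^(−3.05344) = 1.00000 + 0.0471963 = 1.04720.
⟨E⟩ = 0.360552 ε, ⟨E²⟩ = 2.88442 ε².
C_V/k_B = (⟨E²⟩ − ⟨E⟩²)/(kT)² = (2.88442 − 0.129998)/6.86440 = 0.4013.

0.4013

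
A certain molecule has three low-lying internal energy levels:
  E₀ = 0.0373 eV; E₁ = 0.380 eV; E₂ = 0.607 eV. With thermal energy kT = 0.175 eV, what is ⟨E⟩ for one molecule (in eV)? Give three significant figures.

Eᵢ/kT = 0.21314, 2.1714, 3.4686.
Z = Σ e^(−Eᵢ/kT) = e^(−0.21314) + e^(−2.1714) + e^(−3.4686) = 0.80804 + 0.11402 + 0.031161 = 0.95322.
⟨E⟩ = Σ Eᵢ e^(−Eᵢ/kT) / Z = (0.0373·0.80804 + 0.380·0.11402 + 0.607·0.031161) / 0.95322 = 0.0969 eV.

0.0969 eV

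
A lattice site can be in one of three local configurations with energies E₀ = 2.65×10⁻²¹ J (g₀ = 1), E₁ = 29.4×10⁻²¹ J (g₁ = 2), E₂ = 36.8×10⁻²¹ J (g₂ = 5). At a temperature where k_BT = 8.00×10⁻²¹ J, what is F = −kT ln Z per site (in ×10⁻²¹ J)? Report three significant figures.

1.60 ×10⁻²¹ J

Eᵢ/kT = 0.33125, 3.6750, 4.6000.
Z = Σ gᵢe^(−Eᵢ/kT) = 1·e^(−0.33125) + 2·e^(−3.6750) + 5·e^(−4.6000) = 0.71803 + 0.050699 + 0.050259 = 0.81899.
F = −kT ln Z = −8.00 × ln(0.81899) = −8.00 × -0.19968 = 1.60 ×10⁻²¹ J.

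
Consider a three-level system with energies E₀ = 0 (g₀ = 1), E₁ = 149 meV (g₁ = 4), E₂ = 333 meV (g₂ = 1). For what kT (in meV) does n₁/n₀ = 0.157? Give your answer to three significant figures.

46.0 meV

n₁/n₀ = (g₁/g₀) exp[−(E₁−E₀)/kT] = 0.157.
⇒ (E₁−E₀)/kT = ln((4/1)/0.157) = ln(25.478) = 3.2378.
kT = 149 meV / 3.2378 = 46.0 meV.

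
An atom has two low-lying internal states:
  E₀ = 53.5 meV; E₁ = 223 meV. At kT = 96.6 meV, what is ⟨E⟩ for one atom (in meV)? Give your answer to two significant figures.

Eᵢ/kT = 0.5538, 2.308.
Z = Σ e^(−Eᵢ/kT) = e^(−0.5538) + e^(−2.308) = 0.5748 + 0.09946 = 0.6743.
⟨E⟩ = Σ Eᵢ e^(−Eᵢ/kT) / Z = (53.5·0.5748 + 223·0.09946) / 0.6743 = 78 meV.

78 meV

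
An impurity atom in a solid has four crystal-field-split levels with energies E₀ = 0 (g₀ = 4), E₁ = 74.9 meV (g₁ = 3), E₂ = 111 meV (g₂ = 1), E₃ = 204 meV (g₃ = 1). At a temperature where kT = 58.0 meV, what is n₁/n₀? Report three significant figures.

n₁/n₀ = (g₁/g₀) exp[−(E₁−E₀)/kT] = (3/4) × exp(−(74.9 meV)/(58.0 meV)) = (3/4) × exp(-1.2914) = 0.206.

0.206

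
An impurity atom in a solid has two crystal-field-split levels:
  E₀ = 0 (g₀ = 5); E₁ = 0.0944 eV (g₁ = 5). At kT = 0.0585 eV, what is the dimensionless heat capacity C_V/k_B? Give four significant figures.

Eᵢ/kT = 0, 1.61368.
Z = Σ gᵢe^(−Eᵢ/kT) = 5·e^(−0) + 5·e^(−1.61368) = 5.00000 + 0.995767 = 5.99577.
⟨E⟩ = 0.0156778 eV, ⟨E²⟩ = 0.00147998 eV².
C_V/k_B = (⟨E²⟩ − ⟨E⟩²)/(kT)² = (0.00147998 − 0.000245793)/0.00342225 = 0.3606.

0.3606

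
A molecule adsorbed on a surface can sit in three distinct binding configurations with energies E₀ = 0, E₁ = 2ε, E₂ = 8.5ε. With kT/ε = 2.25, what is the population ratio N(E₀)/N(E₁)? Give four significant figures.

n₀/n₁ = exp[−(E₀−E₁)/kT] = exp(−(-2ε)/(2.25ε)) = exp(0.888889) = 2.432.

2.432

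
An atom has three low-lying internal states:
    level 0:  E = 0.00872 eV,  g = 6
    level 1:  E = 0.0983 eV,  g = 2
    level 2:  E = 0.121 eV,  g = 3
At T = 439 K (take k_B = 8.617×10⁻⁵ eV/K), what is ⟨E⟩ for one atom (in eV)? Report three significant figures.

0.0141 eV

k_BT = 8.617×10⁻⁵ × 439 K = 0.037829 eV.
Eᵢ/kT = 0.23051, 2.5985, 3.1986.
Z = Σ gᵢe^(−Eᵢ/kT) = 6·e^(−0.23051) + 2·e^(−2.5985) + 3·e^(−3.1986) = 4.7648 + 0.14877 + 0.12246 = 5.0360.
⟨E⟩ = Σ Eᵢ gᵢe^(−Eᵢ/kT) / Z = (0.00872·4.7648 + 0.0983·0.14877 + 0.121·0.12246) / 5.0360 = 0.0141 eV.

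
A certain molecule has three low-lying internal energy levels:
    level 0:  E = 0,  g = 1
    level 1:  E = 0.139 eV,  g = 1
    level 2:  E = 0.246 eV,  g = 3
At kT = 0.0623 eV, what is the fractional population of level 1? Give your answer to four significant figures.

0.09217

Eᵢ/kT = 0, 2.23114, 3.94864.
Z = Σ gᵢe^(−Eᵢ/kT) = 1·e^(−0) + 1·e^(−2.23114) + 3·e^(−3.94864) = 1.00000 + 0.107406 + 0.0578427 = 1.16525.
P₁ = g₁ e^(−E₁/kT) / Z = 0.107406/1.16525 = 0.09217.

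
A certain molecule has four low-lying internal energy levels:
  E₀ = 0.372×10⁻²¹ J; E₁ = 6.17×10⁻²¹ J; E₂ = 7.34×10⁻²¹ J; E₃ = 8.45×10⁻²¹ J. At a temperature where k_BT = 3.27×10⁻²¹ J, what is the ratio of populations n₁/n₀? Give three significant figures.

0.170

n₁/n₀ = exp[−(E₁−E₀)/kT] = exp(−(5.798 ×10⁻²¹ J)/(3.27 ×10⁻²¹ J)) = exp(-1.7731) = 0.170.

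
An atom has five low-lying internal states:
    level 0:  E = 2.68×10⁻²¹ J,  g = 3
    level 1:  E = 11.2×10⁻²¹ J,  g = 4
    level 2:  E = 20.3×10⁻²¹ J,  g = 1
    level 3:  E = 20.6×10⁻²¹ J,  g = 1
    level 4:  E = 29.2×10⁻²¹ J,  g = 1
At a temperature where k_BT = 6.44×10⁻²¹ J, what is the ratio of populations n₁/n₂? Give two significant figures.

n₁/n₂ = (g₁/g₂) exp[−(E₁−E₂)/kT] = (4/1) × exp(−(-9.1 ×10⁻²¹ J)/(6.44 ×10⁻²¹ J)) = (4/1) × exp(1.413) = 16.

16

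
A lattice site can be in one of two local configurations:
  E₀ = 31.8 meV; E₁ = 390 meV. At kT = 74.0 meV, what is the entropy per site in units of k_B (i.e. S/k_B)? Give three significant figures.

0.0458

Eᵢ/kT = 0.42973, 5.2703.
Z = Σ e^(−Eᵢ/kT) = e^(−0.42973) + e^(−5.2703) = 0.65068 + 0.0051421 = 0.65582.
⟨E⟩ = Σ EᵢPᵢ = 34.609 meV.
S/k_B = ln Z + ⟨E⟩/kT = ln(0.65582) + 34.609/74.0 = -0.42187 + 0.46769 = 0.0458.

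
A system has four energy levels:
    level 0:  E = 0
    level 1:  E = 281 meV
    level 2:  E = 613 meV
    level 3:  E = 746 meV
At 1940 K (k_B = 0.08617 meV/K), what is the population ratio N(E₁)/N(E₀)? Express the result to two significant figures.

k_BT = 0.08617 × 1940 K = 167.2 meV.
n₁/n₀ = exp[−(E₁−E₀)/kT] = exp(−(281 meV)/(167.2 meV)) = exp(-1.681) = 0.19.

0.19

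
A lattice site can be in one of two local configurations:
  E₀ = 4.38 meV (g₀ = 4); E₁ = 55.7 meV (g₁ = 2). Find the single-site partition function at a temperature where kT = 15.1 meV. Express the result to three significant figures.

Z = 3.04

Eᵢ/kT = 0.29007, 3.6887.
Z = Σ gᵢe^(−Eᵢ/kT) = 4·e^(−0.29007) + 2·e^(−3.6887) = 2.9928 + 0.050009 = 3.0428.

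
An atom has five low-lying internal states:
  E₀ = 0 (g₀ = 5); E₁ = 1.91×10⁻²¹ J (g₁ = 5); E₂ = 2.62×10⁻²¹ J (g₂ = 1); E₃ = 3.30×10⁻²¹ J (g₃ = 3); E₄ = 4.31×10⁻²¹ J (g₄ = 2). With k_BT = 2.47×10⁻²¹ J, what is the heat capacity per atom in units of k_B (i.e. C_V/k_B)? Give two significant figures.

0.29

Eᵢ/kT = 0, 0.7733, 1.061, 1.336, 1.745.
Z = Σ gᵢe^(−Eᵢ/kT) = 5·e^(−0) + 5·e^(−0.7733) + 1·e^(−1.061) + 3·e^(−1.336) + 2·e^(−1.745) = 5.000 + 2.307 + 0.3461 + 0.7887 + 0.3493 = 8.791.
⟨E⟩ = 1.072, ⟨E²⟩ = 2.943.
C_V/k_B = (⟨E²⟩ − ⟨E⟩²)/(kT)² = (2.943 − 1.149)/6.101 = 0.29.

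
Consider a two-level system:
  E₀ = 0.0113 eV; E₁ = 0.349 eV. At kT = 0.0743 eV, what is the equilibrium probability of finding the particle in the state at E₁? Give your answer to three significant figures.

Eᵢ/kT = 0.15209, 4.6972.
Z = Σ e^(−Eᵢ/kT) = e^(−0.15209) + e^(−4.6972) = 0.85891 + 0.0091208 = 0.86803.
P₁ = e^(−E₁/kT) / Z = 0.0091208/0.86803 = 0.0105.

0.0105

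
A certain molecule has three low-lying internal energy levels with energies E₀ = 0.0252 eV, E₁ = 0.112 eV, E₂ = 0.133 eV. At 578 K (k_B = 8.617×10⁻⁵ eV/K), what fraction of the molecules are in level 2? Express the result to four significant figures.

0.08902

k_BT = 8.617×10⁻⁵ × 578 K = 0.0498063 eV.
Eᵢ/kT = 0.505960, 2.24871, 2.67034.
Z = Σ e^(−Eᵢ/kT) = e^(−0.505960) + e^(−2.24871) + e^(−2.67034) = 0.602926 + 0.105535 + 0.0692287 = 0.777690.
P₂ = e^(−E₂/kT) / Z = 0.0692287/0.777690 = 0.08902.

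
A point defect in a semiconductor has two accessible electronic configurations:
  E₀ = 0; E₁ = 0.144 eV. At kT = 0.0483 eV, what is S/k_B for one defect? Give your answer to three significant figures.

Eᵢ/kT = 0, 2.9814.
Z = Σ e^(−Eᵢ/kT) = e^(−0) + e^(−2.9814) = 1.0000 + 0.050722 = 1.0507.
⟨E⟩ = Σ EᵢPᵢ = 0.0069515 eV.
S/k_B = ln Z + ⟨E⟩/kT = ln(1.0507) + 0.0069515/0.0483 = 0.049457 + 0.14392 = 0.193.

0.193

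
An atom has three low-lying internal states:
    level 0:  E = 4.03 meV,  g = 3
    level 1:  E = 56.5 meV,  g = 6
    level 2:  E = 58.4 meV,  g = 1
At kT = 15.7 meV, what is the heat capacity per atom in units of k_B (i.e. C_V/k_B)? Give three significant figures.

0.783

Eᵢ/kT = 0.25669, 3.5987, 3.7197.
Z = Σ gᵢe^(−Eᵢ/kT) = 3·e^(−0.25669) + 6·e^(−3.5987) + 1·e^(−3.7197) = 2.3208 + 0.16416 + 0.024241 = 2.5092.
⟨E⟩ = 7.9880 meV, ⟨E²⟩ = 256.82 meV².
C_V/k_B = (⟨E²⟩ − ⟨E⟩²)/(kT)² = (256.82 − 63.808)/246.49 = 0.783.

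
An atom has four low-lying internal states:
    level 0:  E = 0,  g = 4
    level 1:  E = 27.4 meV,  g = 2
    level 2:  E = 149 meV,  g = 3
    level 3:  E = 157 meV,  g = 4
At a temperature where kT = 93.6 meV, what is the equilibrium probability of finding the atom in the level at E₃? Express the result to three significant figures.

0.109

Eᵢ/kT = 0, 0.29274, 1.5919, 1.6774.
Z = Σ gᵢe^(−Eᵢ/kT) = 4·e^(−0) + 2·e^(−0.29274) + 3·e^(−1.5919) + 4·e^(−1.6774) = 4.0000 + 1.4924 + 0.61062 + 0.74744 = 6.8505.
P₃ = g₃ e^(−E₃/kT) / Z = 0.74744/6.8505 = 0.109.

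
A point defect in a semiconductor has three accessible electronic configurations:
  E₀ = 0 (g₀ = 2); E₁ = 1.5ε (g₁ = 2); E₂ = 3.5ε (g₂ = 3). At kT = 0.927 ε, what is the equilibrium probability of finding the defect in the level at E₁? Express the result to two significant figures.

0.16

Eᵢ/kT = 0, 1.618, 3.776.
Z = Σ gᵢe^(−Eᵢ/kT) = 2·e^(−0) + 2·e^(−1.618) + 3·e^(−3.776) = 2.000 + 0.3966 + 0.06874 = 2.465.
P₁ = g₁ e^(−E₁/kT) / Z = 0.3966/2.465 = 0.16.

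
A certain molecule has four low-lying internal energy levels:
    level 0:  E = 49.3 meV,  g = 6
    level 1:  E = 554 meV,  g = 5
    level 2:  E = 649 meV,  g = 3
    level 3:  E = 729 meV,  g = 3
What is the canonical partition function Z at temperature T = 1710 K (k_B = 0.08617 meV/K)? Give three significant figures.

k_BT = 0.08617 × 1710 K = 147.35 meV.
Eᵢ/kT = 0.33458, 3.7598, 4.4045, 4.9474.
Z = Σ gᵢe^(−Eᵢ/kT) = 6·e^(−0.33458) + 5·e^(−3.7598) + 3·e^(−4.4045) + 3·e^(−4.9474) = 4.2938 + 0.11644 + 0.036667 + 0.021306 = 4.4682.

Z = 4.47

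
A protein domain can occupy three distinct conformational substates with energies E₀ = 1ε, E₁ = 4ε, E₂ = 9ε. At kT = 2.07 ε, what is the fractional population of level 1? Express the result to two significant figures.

Eᵢ/kT = 0.4831, 1.932, 4.348.
Z = Σ e^(−Eᵢ/kT) = e^(−0.4831) + e^(−1.932) + e^(−4.348) = 0.6169 + 0.1449 + 0.01293 = 0.7747.
P₁ = e^(−E₁/kT) / Z = 0.1449/0.7747 = 0.19.

0.19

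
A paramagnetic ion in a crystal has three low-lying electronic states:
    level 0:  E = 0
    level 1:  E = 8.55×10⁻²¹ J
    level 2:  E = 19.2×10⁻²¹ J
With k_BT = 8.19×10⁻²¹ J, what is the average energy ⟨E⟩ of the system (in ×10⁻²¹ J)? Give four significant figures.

Eᵢ/kT = 0, 1.04396, 2.34432.
Z = Σ e^(−Eᵢ/kT) = e^(−0) + e^(−1.04396) + e^(−2.34432) = 1.00000 + 0.352058 + 0.0959124 = 1.44797.
⟨E⟩ = Σ Eᵢ e^(−Eᵢ/kT) / Z = (0·1.00000 + 8.55·0.352058 + 19.2·0.0959124) / 1.44797 = 3.351 ×10⁻²¹ J.

3.351 ×10⁻²¹ J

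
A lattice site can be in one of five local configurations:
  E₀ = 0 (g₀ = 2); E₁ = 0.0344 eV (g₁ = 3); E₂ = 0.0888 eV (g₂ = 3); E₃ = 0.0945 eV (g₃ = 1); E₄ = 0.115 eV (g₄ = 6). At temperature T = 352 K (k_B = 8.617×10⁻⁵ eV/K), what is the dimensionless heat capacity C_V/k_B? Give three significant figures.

k_BT = 8.617×10⁻⁵ × 352 K = 0.030332 eV.
Eᵢ/kT = 0, 1.1341, 2.9276, 3.1155, 3.7914.
Z = Σ gᵢe^(−Eᵢ/kT) = 2·e^(−0) + 3·e^(−1.1341) + 3·e^(−2.9276) + 1·e^(−3.1155) + 6·e^(−3.7914) = 2.0000 + 0.96513 + 0.16058 + 0.044356 + 0.13538 = 3.3054.
⟨E⟩ = 0.020337 eV, ⟨E²⟩ = 0.0013901 eV².
C_V/k_B = (⟨E²⟩ − ⟨E⟩²)/(kT)² = (0.0013901 − 0.00041359)/0.00092003 = 1.06.

1.06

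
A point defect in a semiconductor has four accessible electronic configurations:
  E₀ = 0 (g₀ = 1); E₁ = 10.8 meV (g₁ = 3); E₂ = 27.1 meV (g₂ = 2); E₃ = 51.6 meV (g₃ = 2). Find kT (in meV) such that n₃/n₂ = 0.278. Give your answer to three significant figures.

19.1 meV

n₃/n₂ = (g₃/g₂) exp[−(E₃−E₂)/kT] = 0.278.
⇒ (E₃−E₂)/kT = ln((2/2)/0.278) = ln(3.5971) = 1.2801.
kT = 24.5 meV / 1.2801 = 19.1 meV.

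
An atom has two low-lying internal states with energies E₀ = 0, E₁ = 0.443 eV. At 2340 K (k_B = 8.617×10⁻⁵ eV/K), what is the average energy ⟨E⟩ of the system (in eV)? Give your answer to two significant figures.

k_BT = 8.617×10⁻⁵ × 2340 K = 0.2016 eV.
Eᵢ/kT = 0, 2.197.
Z = Σ e^(−Eᵢ/kT) = e^(−0) + e^(−2.197) = 1.000 + 0.1111 = 1.111.
⟨E⟩ = Σ Eᵢ e^(−Eᵢ/kT) / Z = (0·1.000 + 0.443·0.1111) / 1.111 = 0.044 eV.

0.044 eV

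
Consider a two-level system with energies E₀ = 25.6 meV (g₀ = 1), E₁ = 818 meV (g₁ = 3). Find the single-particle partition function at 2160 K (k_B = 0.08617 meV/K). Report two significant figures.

Z = 0.91

k_BT = 0.08617 × 2160 K = 186.1 meV.
Eᵢ/kT = 0.1376, 4.395.
Z = Σ gᵢe^(−Eᵢ/kT) = 1·e^(−0.1376) + 3·e^(−4.395) = 0.8714 + 0.03702 = 0.9084.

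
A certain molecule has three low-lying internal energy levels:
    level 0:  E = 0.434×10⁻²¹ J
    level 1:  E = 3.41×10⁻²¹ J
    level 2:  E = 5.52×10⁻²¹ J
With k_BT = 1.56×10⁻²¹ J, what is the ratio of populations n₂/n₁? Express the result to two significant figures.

0.26

n₂/n₁ = exp[−(E₂−E₁)/kT] = exp(−(2.11 ×10⁻²¹ J)/(1.56 ×10⁻²¹ J)) = exp(-1.353) = 0.26.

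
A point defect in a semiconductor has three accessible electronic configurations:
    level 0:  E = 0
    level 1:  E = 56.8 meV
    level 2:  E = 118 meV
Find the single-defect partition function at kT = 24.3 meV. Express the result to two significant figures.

Z = 1.1

Eᵢ/kT = 0, 2.337, 4.856.
Z = Σ e^(−Eᵢ/kT) = e^(−0) + e^(−2.337) + e^(−4.856) = 1.000 + 0.09662 + 0.007782 = 1.104.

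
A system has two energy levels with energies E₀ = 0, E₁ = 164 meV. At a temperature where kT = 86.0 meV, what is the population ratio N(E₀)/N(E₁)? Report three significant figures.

n₀/n₁ = exp[−(E₀−E₁)/kT] = exp(−(-164 meV)/(86.0 meV)) = exp(1.9070) = 6.73.

6.73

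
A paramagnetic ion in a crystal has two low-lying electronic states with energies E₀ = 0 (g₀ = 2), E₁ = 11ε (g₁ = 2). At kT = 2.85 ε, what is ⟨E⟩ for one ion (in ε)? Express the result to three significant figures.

0.227 ε

Eᵢ/kT = 0, 3.8596.
Z = Σ gᵢe^(−Eᵢ/kT) = 2·e^(−0) + 2·e^(−3.8596) = 2.0000 + 0.042153 = 2.0422.
⟨E⟩ = Σ Eᵢ gᵢe^(−Eᵢ/kT) / Z = (0·2.0000 + 11·0.042153) / 2.0422 = 0.227 ε.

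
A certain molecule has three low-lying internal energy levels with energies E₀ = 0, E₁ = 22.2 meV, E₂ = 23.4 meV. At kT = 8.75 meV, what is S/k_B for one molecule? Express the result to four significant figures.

0.4735

Eᵢ/kT = 0, 2.53714, 2.67429.
Z = Σ e^(−Eᵢ/kT) = e^(−0) + e^(−2.53714) + e^(−2.67429) = 1.00000 + 0.0790923 + 0.0689558 = 1.14805.
⟨E⟩ = Σ EᵢPᵢ = 2.93490 meV.
S/k_B = ln Z + ⟨E⟩/kT = ln(1.14805) + 2.93490/8.75 = 0.138065 + 0.335417 = 0.4735.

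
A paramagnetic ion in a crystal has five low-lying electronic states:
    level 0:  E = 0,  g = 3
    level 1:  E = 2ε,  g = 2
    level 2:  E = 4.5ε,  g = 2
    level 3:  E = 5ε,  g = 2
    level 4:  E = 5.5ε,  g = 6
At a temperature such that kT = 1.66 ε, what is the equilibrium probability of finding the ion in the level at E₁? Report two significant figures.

0.15

Eᵢ/kT = 0, 1.205, 2.711, 3.012, 3.313.
Z = Σ gᵢe^(−Eᵢ/kT) = 3·e^(−0) + 2·e^(−1.205) + 2·e^(−2.711) + 2·e^(−3.012) + 6·e^(−3.313) = 3.000 + 0.5994 + 0.1329 + 0.09839 + 0.2184 = 4.049.
P₁ = g₁ e^(−E₁/kT) / Z = 0.5994/4.049 = 0.15.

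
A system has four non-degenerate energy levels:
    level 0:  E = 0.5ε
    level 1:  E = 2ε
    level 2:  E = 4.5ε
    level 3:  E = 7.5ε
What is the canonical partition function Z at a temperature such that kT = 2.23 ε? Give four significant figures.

Z = 1.375

Eᵢ/kT = 0.224215, 0.896861, 2.01794, 3.36323.
Z = Σ e^(−Eᵢ/kT) = e^(−0.224215) + e^(−0.896861) + e^(−2.01794) + e^(−3.36323) = 0.799143 + 0.407848 + 0.132929 + 0.0346232 = 1.37454.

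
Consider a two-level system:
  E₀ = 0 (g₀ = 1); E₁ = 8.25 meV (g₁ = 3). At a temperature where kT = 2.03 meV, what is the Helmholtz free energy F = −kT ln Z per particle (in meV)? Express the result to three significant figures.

-0.102 meV

Eᵢ/kT = 0, 4.0640.
Z = Σ gᵢe^(−Eᵢ/kT) = 1·e^(−0) + 3·e^(−4.0640) = 1.0000 + 0.051540 = 1.0515.
F = −kT ln Z = −2.03 × ln(1.0515) = −2.03 × 0.050218 = -0.102 meV.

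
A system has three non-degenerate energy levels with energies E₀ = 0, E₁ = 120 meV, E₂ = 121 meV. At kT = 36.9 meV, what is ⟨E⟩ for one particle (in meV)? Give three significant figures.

Eᵢ/kT = 0, 3.2520, 3.2791.
Z = Σ e^(−Eᵢ/kT) = e^(−0) + e^(−3.2520) + e^(−3.2791) = 1.0000 + 0.038697 + 0.037662 = 1.0764.
⟨E⟩ = Σ Eᵢ e^(−Eᵢ/kT) / Z = (0·1.0000 + 120·0.038697 + 121·0.037662) / 1.0764 = 8.55 meV.

8.55 meV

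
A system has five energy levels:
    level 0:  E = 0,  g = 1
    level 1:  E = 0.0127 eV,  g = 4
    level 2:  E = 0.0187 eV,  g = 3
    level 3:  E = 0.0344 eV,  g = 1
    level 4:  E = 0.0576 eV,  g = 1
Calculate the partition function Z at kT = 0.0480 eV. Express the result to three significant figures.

Z = 6.89

Eᵢ/kT = 0, 0.26458, 0.38958, 0.71667, 1.2000.
Z = Σ gᵢe^(−Eᵢ/kT) = 1·e^(−0) + 4·e^(−0.26458) + 3·e^(−0.38958) + 1·e^(−0.71667) + 1·e^(−1.2000) = 1.0000 + 3.0701 + 2.0320 + 0.48838 + 0.30119 = 6.8917.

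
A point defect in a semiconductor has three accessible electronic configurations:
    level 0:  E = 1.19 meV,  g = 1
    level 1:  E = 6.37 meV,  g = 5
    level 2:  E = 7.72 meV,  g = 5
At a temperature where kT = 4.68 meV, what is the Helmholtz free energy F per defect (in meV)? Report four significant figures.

Eᵢ/kT = 0.254274, 1.36111, 1.64957.
Z = Σ gᵢe^(−Eᵢ/kT) = 1·e^(−0.254274) + 5·e^(−1.36111) + 5·e^(−1.64957) = 0.775479 + 1.28188 + 0.960663 = 3.01802.
F = −kT ln Z = −4.68 × ln(3.01802) = −4.68 × 1.10460 = -5.170 meV.

-5.170 meV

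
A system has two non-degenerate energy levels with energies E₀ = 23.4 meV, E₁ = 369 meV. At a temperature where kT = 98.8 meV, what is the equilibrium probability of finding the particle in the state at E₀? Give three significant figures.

Eᵢ/kT = 0.23684, 3.7348.
Z = Σ e^(−Eᵢ/kT) = e^(−0.23684) + e^(−3.7348) = 0.78912 + 0.023878 = 0.81300.
P₀ = e^(−E₀/kT) / Z = 0.78912/0.81300 = 0.971.

0.971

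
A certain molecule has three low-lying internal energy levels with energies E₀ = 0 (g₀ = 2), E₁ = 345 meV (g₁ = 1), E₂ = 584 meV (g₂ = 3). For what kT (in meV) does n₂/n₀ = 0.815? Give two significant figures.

960 meV

n₂/n₀ = (g₂/g₀) exp[−(E₂−E₀)/kT] = 0.815.
⇒ (E₂−E₀)/kT = ln((3/2)/0.815) = ln(1.840) = 0.6098.
kT = 584 meV / 0.6098 = 960 meV.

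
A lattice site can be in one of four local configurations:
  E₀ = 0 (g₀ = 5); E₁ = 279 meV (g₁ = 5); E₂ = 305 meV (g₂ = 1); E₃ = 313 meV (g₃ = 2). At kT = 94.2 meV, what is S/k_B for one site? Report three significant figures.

1.89

Eᵢ/kT = 0, 2.9618, 3.2378, 3.3227.
Z = Σ gᵢe^(−Eᵢ/kT) = 5·e^(−0) + 5·e^(−2.9618) + 1·e^(−3.2378) + 2·e^(−3.3227) = 5.0000 + 0.25863 + 0.039250 + 0.072111 = 5.3700.
⟨E⟩ = Σ EᵢPᵢ = 19.870 meV.
S/k_B = ln Z + ⟨E⟩/kT = ln(5.3700) + 19.870/94.2 = 1.6808 + 0.21093 = 1.89.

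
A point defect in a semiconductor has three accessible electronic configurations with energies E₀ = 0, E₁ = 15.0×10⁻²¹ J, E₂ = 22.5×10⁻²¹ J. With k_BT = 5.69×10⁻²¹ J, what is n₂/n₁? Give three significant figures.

0.268

n₂/n₁ = exp[−(E₂−E₁)/kT] = exp(−(7.5 ×10⁻²¹ J)/(5.69 ×10⁻²¹ J)) = exp(-1.3181) = 0.268.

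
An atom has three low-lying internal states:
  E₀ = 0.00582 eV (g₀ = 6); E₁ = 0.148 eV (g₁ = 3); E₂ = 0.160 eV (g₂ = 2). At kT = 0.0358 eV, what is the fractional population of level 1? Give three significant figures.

0.00929

Eᵢ/kT = 0.16257, 4.1341, 4.4693.
Z = Σ gᵢe^(−Eᵢ/kT) = 6·e^(−0.16257) + 3·e^(−4.1341) + 2·e^(−4.4693) = 5.0997 + 0.048051 + 0.022911 = 5.1707.
P₁ = g₁ e^(−E₁/kT) / Z = 0.048051/5.1707 = 0.00929.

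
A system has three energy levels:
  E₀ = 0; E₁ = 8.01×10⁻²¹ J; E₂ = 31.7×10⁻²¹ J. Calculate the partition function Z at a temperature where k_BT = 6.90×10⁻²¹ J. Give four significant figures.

Z = 1.323

Eᵢ/kT = 0, 1.16087, 4.59420.
Z = Σ e^(−Eᵢ/kT) = e^(−0) + e^(−1.16087) + e^(−4.59420) = 1.00000 + 0.313214 + 0.0101103 = 1.32332.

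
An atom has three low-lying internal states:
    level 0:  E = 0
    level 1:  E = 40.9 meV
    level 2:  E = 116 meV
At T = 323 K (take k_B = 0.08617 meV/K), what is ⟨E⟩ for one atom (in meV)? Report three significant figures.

9.00 meV

k_BT = 0.08617 × 323 K = 27.833 meV.
Eᵢ/kT = 0, 1.4695, 4.1677.
Z = Σ e^(−Eᵢ/kT) = e^(−0) + e^(−1.4695) + e^(−4.1677) = 1.0000 + 0.23004 + 0.015488 = 1.2455.
⟨E⟩ = Σ Eᵢ e^(−Eᵢ/kT) / Z = (0·1.0000 + 40.9·0.23004 + 116·0.015488) / 1.2455 = 9.00 meV.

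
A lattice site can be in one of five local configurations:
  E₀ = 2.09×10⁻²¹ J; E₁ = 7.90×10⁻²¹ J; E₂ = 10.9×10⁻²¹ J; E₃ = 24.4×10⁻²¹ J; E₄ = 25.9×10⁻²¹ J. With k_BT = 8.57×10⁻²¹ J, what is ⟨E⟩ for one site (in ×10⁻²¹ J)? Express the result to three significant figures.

Eᵢ/kT = 0.24387, 0.92182, 1.2719, 2.8471, 3.0222.
Z = Σ e^(−Eᵢ/kT) = e^(−0.24387) + e^(−0.92182) + e^(−1.2719) + e^(−2.8471) + e^(−3.0222) = 0.78359 + 0.39779 + 0.28030 + 0.058012 + 0.048694 = 1.5684.
⟨E⟩ = Σ Eᵢ e^(−Eᵢ/kT) / Z = (2.09·0.78359 + 7.90·0.39779 + 10.9·0.28030 + 24.4·0.058012 + 25.9·0.048694) / 1.5684 = 6.70 ×10⁻²¹ J.

6.70 ×10⁻²¹ J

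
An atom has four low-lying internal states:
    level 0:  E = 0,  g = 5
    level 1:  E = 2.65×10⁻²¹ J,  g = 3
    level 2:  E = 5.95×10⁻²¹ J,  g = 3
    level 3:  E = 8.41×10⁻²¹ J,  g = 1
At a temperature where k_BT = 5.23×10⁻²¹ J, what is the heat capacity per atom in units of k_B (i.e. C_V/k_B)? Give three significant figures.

Eᵢ/kT = 0, 0.50669, 1.1377, 1.6080.
Z = Σ gᵢe^(−Eᵢ/kT) = 5·e^(−0) + 3·e^(−0.50669) + 3·e^(−1.1377) + 1·e^(−1.6080) = 5.0000 + 1.8075 + 0.96167 + 0.20029 = 7.9695.
⟨E⟩ = 1.5304, ⟨E²⟩ = 7.6422.
C_V/k_B = (⟨E²⟩ − ⟨E⟩²)/(kT)² = (7.6422 − 2.3421)/27.353 = 0.194.

0.194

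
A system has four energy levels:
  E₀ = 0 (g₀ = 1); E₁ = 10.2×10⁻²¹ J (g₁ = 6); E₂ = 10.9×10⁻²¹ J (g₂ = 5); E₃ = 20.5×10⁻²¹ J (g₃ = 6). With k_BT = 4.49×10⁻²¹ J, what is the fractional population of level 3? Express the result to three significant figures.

0.0294

Eᵢ/kT = 0, 2.2717, 2.4276, 4.5657.
Z = Σ gᵢe^(−Eᵢ/kT) = 1·e^(−0) + 6·e^(−2.2717) + 5·e^(−2.4276) + 6·e^(−4.5657) = 1.0000 + 0.61882 + 0.44124 + 0.062416 = 2.1225.
P₃ = g₃ e^(−E₃/kT) / Z = 0.062416/2.1225 = 0.0294.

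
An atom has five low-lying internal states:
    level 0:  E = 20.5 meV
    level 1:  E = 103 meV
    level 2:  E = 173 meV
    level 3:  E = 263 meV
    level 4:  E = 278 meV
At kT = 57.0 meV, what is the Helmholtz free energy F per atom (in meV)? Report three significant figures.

Eᵢ/kT = 0.35965, 1.8070, 3.0351, 4.6140, 4.8772.
Z = Σ e^(−Eᵢ/kT) = e^(−0.35965) + e^(−1.8070) + e^(−3.0351) + e^(−4.6140) + e^(−4.8772) = 0.69792 + 0.16415 + 0.048070 + 0.0099121 + 0.0076183 = 0.92767.
F = −kT ln Z = −57.0 × ln(0.92767) = −57.0 × -0.075079 = 4.28 meV.

4.28 meV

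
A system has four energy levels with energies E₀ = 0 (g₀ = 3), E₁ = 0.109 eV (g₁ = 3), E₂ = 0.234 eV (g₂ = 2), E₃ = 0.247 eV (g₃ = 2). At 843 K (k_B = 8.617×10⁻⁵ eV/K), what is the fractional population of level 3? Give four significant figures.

k_BT = 8.617×10⁻⁵ × 843 K = 0.0726413 eV.
Eᵢ/kT = 0, 1.50052, 3.22131, 3.40027.
Z = Σ gᵢe^(−Eᵢ/kT) = 3·e^(−0) + 3·e^(−1.50052) + 2·e^(−3.22131) + 2·e^(−3.40027) = 3.00000 + 0.669042 + 0.0798055 + 0.0667285 = 3.81558.
P₃ = g₃ e^(−E₃/kT) / Z = 0.0667285/3.81558 = 0.01749.

0.01749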